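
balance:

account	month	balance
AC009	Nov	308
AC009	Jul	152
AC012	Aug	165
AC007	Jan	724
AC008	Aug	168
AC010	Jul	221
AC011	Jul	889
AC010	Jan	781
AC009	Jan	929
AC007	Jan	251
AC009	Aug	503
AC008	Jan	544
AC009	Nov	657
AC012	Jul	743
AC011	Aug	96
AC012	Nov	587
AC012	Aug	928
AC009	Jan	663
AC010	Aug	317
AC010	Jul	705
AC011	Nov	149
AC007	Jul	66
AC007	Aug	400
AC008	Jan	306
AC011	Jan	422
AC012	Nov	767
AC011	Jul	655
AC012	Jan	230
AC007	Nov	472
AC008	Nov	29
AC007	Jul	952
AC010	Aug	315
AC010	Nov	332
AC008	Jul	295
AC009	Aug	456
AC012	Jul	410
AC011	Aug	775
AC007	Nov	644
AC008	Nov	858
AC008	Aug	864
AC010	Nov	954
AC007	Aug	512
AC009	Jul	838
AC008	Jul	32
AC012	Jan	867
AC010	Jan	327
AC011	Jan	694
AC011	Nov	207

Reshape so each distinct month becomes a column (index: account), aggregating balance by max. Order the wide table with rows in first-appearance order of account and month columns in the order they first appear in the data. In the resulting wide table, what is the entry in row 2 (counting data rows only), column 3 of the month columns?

With rows in first-appearance order of account, row 2 is account=AC012. month columns in first-appearance order: Nov, Jul, Aug, Jan; column 3 is Aug.
Long rows with account=AC012, month=Aug: max(165, 928) = 928.

928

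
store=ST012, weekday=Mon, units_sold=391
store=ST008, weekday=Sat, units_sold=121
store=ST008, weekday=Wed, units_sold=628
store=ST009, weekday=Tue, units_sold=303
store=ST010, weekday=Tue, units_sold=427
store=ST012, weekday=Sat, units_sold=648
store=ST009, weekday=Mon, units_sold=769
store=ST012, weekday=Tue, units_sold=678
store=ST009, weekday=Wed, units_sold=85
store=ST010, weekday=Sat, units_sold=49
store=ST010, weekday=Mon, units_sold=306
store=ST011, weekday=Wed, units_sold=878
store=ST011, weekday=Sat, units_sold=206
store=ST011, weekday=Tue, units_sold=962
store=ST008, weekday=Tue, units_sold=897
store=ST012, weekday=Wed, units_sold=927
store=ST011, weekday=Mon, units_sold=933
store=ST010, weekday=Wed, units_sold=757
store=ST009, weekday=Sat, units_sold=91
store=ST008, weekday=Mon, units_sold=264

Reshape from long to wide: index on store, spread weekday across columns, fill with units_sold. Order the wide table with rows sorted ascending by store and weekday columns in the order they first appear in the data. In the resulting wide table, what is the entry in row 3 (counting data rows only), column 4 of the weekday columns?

427

With rows sorted ascending by store, row 3 is store=ST010. weekday columns in first-appearance order: Mon, Sat, Wed, Tue; column 4 is Tue.
Long rows with store=ST010, weekday=Tue: units_sold = 427.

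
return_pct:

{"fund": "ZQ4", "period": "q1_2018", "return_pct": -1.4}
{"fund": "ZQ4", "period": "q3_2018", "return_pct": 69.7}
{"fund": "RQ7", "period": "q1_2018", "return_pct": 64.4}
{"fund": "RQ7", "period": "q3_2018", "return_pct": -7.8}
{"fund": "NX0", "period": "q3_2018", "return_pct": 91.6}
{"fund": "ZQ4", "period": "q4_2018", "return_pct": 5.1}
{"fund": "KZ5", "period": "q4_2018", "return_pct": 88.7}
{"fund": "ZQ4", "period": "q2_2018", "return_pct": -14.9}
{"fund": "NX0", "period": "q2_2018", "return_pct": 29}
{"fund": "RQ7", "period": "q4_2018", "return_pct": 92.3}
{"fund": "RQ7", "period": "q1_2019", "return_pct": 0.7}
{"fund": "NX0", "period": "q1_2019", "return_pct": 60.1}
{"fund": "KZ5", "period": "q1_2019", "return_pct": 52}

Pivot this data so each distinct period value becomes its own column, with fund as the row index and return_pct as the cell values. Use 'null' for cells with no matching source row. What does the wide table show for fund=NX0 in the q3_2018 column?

91.6

The long row with fund=NX0, period=q3_2018 has return_pct=91.6.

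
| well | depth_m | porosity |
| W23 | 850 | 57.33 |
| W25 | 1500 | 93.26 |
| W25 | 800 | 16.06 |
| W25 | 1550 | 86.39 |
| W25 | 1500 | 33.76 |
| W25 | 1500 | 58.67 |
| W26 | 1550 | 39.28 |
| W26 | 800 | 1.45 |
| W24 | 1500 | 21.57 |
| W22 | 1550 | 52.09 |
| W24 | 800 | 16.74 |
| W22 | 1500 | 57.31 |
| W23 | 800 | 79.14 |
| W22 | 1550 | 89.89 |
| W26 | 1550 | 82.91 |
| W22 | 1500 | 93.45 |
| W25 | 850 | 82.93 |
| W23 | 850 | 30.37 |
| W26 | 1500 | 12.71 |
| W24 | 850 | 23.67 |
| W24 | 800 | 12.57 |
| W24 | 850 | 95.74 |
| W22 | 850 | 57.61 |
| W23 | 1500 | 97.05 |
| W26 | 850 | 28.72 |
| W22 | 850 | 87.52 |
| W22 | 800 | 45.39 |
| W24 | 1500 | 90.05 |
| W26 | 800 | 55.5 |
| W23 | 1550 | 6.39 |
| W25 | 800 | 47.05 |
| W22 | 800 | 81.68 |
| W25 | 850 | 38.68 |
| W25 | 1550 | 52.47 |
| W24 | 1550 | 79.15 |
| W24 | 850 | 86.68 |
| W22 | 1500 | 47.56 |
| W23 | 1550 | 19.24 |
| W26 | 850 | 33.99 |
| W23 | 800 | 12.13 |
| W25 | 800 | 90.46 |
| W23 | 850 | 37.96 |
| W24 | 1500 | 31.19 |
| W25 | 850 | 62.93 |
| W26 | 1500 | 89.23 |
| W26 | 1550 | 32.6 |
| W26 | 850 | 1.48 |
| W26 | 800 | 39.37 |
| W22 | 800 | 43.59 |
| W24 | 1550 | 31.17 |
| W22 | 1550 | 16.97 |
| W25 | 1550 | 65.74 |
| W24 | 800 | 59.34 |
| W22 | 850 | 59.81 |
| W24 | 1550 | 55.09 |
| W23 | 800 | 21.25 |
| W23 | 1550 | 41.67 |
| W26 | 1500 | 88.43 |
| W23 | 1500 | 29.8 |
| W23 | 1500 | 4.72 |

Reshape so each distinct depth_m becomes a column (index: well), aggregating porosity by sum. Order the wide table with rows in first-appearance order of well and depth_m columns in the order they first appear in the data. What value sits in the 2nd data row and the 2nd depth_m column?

185.69

With rows in first-appearance order of well, row 2 is well=W25. depth_m columns in first-appearance order: 850, 1500, 800, 1550; column 2 is 1500.
Long rows with well=W25, depth_m=1500: 93.26 + 33.76 + 58.67 = 185.69.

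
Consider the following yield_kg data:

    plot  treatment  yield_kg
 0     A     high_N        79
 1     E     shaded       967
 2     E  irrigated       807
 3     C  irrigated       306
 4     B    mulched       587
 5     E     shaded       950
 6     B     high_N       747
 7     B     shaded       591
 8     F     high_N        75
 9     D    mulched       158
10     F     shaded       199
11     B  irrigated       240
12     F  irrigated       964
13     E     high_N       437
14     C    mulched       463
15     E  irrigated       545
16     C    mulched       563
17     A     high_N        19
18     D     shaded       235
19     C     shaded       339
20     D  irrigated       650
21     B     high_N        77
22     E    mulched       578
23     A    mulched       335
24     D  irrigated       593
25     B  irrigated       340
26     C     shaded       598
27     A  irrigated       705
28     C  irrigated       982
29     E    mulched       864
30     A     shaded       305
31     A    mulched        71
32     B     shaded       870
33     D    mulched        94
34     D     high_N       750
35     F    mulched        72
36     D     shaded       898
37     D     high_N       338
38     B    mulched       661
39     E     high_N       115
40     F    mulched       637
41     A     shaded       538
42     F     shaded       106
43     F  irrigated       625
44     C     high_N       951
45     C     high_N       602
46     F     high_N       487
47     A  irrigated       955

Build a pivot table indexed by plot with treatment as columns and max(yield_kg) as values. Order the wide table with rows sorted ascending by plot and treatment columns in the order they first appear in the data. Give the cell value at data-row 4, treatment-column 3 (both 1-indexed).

650

With rows sorted ascending by plot, row 4 is plot=D. treatment columns in first-appearance order: high_N, shaded, irrigated, mulched; column 3 is irrigated.
Long rows with plot=D, treatment=irrigated: max(650, 593) = 650.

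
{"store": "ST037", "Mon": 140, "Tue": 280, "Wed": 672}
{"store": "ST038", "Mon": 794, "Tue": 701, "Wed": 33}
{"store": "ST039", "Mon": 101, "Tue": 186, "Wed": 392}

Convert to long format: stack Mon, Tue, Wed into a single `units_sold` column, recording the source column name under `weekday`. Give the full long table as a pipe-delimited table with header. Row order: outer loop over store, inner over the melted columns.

Each (store, column) pair becomes one row: 3 × 3 = 9 rows.
For example, (ST037, Mon) → units_sold=140.

| store | weekday | units_sold |
| ST037 | Mon | 140 |
| ST037 | Tue | 280 |
| ST037 | Wed | 672 |
| ST038 | Mon | 794 |
| ST038 | Tue | 701 |
| ST038 | Wed | 33 |
| ST039 | Mon | 101 |
| ST039 | Tue | 186 |
| ST039 | Wed | 392 |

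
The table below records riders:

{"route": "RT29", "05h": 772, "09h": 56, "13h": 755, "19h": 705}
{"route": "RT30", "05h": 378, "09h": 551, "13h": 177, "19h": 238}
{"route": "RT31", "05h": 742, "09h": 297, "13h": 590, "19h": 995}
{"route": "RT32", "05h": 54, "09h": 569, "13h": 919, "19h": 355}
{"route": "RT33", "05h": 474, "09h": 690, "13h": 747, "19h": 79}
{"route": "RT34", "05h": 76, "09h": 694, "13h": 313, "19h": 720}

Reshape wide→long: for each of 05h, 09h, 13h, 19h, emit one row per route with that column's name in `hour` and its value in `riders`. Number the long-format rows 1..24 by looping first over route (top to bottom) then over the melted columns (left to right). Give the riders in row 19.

747

24 rows total (6 × 4). Row 19: index ⌊(19-1)/4⌋ = 4 into route → RT33; (19-1) mod 4 = 2 into the melted columns → 13h.
So row 19 is (RT33, 13h, 747); riders = 747.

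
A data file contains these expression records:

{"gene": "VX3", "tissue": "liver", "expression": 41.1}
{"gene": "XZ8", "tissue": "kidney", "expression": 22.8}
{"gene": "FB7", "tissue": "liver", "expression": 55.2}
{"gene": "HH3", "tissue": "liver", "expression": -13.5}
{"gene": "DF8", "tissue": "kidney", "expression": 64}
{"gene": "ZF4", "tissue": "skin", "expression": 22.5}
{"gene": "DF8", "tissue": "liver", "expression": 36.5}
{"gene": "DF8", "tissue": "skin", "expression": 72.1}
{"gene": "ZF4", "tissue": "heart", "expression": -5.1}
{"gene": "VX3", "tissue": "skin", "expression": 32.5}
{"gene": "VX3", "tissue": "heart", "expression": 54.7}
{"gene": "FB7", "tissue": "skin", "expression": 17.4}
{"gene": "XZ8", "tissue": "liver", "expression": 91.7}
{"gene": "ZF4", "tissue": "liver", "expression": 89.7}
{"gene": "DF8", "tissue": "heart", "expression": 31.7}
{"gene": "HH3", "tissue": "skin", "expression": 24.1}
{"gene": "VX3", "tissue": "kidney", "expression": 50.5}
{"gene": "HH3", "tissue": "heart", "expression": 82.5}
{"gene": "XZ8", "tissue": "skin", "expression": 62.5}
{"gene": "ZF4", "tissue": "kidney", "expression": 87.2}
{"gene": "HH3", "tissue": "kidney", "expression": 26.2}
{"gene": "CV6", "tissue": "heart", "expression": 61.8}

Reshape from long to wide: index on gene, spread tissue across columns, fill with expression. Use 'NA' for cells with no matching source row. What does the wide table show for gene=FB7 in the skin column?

The long row with gene=FB7, tissue=skin has expression=17.4.

17.4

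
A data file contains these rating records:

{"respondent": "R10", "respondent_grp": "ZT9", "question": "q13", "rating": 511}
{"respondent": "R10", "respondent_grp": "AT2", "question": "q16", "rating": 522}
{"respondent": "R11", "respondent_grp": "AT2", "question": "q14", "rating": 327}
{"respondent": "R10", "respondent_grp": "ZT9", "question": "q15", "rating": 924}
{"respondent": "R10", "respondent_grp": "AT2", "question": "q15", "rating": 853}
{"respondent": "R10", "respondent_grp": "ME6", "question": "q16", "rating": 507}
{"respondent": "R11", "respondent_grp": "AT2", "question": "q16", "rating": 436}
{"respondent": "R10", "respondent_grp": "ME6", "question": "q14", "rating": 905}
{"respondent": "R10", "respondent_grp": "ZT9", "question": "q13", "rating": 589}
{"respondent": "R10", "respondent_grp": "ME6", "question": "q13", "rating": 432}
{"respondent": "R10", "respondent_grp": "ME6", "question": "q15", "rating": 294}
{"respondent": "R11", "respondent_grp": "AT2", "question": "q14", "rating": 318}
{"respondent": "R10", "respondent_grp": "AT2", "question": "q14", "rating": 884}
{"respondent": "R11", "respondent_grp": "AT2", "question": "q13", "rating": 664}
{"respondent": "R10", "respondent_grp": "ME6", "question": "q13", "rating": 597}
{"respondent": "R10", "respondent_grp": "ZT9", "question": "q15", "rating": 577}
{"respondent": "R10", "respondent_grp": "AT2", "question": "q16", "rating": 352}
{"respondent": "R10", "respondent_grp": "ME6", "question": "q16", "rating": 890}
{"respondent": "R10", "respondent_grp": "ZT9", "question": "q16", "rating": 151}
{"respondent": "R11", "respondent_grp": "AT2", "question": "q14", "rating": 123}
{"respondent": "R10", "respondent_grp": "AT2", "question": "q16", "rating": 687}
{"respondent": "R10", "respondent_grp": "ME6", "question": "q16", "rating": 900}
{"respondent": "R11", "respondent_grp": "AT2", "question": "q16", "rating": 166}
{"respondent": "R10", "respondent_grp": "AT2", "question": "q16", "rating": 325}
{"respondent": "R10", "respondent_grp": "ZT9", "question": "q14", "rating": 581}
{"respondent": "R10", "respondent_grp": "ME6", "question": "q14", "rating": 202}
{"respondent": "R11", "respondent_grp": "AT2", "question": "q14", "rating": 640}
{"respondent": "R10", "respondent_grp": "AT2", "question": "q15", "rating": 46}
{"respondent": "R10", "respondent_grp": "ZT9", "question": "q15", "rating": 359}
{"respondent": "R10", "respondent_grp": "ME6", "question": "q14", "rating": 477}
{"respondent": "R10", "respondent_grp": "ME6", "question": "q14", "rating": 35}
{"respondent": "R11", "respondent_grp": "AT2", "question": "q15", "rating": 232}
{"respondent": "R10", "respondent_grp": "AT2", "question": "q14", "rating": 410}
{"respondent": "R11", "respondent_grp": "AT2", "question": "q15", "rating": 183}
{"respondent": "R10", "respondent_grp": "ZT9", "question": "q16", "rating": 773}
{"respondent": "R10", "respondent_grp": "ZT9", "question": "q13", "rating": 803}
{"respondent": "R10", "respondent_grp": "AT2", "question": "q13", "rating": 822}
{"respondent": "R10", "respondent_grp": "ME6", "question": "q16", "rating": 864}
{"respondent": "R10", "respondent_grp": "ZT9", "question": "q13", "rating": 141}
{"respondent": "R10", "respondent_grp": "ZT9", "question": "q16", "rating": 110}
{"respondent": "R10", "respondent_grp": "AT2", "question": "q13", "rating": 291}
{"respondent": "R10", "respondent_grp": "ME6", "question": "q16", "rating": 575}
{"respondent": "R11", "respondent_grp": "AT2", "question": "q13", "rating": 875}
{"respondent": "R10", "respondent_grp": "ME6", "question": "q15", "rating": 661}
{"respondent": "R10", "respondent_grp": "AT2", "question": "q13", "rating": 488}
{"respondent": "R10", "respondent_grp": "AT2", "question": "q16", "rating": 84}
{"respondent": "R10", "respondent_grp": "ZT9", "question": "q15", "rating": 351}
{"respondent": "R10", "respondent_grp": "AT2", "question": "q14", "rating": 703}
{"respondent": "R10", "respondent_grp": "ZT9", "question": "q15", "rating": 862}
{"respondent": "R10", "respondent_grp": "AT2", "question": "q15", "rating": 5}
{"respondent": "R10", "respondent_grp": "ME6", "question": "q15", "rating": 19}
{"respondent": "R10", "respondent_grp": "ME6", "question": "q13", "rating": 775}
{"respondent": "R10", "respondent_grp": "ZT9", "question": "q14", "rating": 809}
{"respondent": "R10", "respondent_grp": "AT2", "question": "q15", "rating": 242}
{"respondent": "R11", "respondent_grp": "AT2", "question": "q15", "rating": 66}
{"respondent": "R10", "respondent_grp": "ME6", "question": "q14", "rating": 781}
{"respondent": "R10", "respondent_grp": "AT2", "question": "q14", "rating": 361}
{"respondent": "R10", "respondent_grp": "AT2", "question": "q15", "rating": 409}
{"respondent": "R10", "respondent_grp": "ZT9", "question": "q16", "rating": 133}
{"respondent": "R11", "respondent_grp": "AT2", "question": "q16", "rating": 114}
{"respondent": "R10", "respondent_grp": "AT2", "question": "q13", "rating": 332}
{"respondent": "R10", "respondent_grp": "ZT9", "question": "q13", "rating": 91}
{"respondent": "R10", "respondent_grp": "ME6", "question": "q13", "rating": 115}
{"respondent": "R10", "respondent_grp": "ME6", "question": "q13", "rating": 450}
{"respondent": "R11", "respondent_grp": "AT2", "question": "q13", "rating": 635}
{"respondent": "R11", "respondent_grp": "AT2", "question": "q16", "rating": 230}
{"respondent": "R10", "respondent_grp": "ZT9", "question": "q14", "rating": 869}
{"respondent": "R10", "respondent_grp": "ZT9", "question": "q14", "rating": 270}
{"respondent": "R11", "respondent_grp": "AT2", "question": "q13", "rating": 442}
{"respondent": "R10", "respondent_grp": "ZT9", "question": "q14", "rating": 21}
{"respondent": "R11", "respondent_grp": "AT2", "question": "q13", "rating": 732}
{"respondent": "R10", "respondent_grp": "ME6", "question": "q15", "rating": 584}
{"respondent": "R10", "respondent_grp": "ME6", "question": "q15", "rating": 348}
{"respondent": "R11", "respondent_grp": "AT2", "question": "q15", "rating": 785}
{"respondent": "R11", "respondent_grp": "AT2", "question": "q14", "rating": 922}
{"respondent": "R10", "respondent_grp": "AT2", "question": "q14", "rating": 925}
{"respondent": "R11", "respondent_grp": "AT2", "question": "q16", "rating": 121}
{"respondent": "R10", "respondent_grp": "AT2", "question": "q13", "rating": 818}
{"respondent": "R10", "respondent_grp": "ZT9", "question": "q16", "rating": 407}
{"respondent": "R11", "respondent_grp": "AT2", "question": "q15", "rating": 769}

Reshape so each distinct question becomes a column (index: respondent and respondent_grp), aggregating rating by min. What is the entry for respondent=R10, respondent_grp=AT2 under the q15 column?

5

Rows with respondent=R10, respondent_grp=AT2 and question=q15: rating values are 853, 46, 5, 242, 409.
min(853, 46, 5, 242, 409) = 5.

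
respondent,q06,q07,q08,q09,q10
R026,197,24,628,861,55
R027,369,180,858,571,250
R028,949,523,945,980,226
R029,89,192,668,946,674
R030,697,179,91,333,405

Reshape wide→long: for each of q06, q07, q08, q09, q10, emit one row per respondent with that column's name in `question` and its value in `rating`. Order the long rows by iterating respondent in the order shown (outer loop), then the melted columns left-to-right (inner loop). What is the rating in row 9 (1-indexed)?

25 rows total (5 × 5). Row 9: index ⌊(9-1)/5⌋ = 1 into respondent → R027; (9-1) mod 5 = 3 into the melted columns → q09.
So row 9 is (R027, q09, 571); rating = 571.

571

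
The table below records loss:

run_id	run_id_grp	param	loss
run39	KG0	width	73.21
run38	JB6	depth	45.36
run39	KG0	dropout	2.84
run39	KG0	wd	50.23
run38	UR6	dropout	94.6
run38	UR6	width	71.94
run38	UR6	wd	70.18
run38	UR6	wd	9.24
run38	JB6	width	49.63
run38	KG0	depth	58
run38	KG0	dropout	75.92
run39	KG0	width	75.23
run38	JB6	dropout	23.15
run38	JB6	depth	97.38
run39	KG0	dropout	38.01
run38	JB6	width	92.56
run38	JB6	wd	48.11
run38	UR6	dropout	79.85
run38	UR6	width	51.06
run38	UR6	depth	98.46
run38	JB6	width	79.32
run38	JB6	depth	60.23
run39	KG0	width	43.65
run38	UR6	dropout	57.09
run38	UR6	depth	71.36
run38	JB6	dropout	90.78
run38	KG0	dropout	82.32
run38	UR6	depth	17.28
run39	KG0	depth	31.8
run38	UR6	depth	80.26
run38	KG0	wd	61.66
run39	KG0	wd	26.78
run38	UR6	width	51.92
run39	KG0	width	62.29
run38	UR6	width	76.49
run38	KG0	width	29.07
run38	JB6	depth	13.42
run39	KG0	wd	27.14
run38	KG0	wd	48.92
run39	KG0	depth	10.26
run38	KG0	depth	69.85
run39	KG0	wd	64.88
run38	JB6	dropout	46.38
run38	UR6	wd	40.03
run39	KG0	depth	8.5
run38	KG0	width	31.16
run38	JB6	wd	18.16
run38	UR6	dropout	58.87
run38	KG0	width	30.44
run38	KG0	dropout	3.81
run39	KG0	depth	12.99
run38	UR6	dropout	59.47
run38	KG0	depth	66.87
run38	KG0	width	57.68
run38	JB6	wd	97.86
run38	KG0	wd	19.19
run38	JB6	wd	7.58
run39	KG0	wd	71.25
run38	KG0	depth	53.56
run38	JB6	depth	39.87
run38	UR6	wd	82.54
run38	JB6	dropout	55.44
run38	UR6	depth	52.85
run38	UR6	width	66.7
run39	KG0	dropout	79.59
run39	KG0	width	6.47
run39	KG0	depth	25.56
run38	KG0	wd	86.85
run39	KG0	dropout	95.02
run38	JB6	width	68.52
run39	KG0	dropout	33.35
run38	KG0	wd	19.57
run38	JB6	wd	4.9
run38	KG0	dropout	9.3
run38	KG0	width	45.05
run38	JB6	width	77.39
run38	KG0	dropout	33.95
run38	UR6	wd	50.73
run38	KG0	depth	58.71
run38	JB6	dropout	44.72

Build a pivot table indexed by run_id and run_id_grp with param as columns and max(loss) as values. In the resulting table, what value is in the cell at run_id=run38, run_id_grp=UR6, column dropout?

Rows with run_id=run38, run_id_grp=UR6 and param=dropout: loss values are 94.6, 79.85, 57.09, 58.87, 59.47.
max(94.6, 79.85, 57.09, 58.87, 59.47) = 94.6.

94.6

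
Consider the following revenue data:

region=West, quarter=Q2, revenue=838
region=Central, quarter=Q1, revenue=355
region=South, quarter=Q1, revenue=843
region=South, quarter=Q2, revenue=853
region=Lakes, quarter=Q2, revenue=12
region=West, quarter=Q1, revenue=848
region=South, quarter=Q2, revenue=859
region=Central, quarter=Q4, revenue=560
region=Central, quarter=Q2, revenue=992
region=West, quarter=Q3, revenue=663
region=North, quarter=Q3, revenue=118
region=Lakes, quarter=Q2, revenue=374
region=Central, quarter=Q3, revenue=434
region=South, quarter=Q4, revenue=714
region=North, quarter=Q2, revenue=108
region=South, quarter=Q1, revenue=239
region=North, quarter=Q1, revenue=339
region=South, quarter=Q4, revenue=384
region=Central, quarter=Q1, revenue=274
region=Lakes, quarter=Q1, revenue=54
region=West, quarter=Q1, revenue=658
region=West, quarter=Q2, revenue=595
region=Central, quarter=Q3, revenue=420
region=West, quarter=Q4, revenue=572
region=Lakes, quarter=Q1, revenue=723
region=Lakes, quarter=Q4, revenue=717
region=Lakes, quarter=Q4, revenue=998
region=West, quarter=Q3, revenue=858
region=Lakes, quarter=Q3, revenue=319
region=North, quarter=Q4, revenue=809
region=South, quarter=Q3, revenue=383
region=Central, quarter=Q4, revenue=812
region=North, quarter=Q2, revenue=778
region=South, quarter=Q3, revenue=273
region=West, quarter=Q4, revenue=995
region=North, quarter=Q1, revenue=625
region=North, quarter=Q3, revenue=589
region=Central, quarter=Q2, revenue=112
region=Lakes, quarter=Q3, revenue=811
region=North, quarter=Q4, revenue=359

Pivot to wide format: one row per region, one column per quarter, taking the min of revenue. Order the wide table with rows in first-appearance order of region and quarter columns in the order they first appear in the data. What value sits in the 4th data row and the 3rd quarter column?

717

With rows in first-appearance order of region, row 4 is region=Lakes. quarter columns in first-appearance order: Q2, Q1, Q4, Q3; column 3 is Q4.
Long rows with region=Lakes, quarter=Q4: min(717, 998) = 717.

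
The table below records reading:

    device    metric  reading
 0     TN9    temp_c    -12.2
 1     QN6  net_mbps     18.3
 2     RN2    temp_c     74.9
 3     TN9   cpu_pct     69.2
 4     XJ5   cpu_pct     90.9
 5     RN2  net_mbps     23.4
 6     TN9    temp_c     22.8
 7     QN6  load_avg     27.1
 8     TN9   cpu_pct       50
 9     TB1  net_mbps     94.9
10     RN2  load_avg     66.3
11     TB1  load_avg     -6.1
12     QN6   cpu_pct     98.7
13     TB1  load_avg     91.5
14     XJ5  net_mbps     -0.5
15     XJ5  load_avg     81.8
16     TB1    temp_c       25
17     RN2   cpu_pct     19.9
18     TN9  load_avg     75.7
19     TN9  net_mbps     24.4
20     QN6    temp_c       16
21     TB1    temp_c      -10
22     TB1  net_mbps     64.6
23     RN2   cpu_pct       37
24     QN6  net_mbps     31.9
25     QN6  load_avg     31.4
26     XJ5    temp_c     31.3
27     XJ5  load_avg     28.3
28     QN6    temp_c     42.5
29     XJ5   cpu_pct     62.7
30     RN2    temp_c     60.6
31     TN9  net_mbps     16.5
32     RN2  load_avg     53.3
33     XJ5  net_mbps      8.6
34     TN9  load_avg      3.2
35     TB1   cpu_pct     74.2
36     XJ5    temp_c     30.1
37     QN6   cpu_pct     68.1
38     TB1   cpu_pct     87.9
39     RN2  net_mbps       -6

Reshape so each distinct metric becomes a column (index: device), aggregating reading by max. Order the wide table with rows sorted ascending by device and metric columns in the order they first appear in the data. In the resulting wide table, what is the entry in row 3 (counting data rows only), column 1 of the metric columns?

25

With rows sorted ascending by device, row 3 is device=TB1. metric columns in first-appearance order: temp_c, net_mbps, cpu_pct, load_avg; column 1 is temp_c.
Long rows with device=TB1, metric=temp_c: max(25, -10) = 25.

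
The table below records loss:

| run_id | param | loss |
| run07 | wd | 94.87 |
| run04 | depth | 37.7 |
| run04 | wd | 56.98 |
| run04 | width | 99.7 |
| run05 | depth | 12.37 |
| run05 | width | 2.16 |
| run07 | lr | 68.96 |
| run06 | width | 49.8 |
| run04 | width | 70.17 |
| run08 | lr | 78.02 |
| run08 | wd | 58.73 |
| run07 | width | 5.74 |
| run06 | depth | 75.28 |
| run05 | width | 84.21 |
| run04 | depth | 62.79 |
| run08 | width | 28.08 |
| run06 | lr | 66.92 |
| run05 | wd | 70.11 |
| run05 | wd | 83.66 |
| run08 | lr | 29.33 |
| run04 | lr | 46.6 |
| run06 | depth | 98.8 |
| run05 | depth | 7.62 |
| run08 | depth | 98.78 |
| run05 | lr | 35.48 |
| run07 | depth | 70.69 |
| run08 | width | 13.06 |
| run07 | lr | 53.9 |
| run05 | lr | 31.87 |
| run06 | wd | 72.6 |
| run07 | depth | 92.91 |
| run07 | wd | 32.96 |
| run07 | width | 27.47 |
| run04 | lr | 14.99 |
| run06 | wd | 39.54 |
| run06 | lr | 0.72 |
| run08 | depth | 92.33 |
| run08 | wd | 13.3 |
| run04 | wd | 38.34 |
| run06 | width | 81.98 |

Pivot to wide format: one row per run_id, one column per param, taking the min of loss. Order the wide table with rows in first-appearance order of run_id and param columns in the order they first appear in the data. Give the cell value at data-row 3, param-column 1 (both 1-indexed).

With rows in first-appearance order of run_id, row 3 is run_id=run05. param columns in first-appearance order: wd, depth, width, lr; column 1 is wd.
Long rows with run_id=run05, param=wd: min(70.11, 83.66) = 70.11.

70.11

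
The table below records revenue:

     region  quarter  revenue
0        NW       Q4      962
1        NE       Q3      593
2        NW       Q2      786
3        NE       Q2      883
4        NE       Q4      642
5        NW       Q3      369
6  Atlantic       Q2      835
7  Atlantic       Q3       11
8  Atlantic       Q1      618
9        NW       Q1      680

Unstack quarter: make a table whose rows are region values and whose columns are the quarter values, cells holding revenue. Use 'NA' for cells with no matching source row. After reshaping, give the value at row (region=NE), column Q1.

No long-format row has region=NE and quarter=Q1, so the cell is NA.

NA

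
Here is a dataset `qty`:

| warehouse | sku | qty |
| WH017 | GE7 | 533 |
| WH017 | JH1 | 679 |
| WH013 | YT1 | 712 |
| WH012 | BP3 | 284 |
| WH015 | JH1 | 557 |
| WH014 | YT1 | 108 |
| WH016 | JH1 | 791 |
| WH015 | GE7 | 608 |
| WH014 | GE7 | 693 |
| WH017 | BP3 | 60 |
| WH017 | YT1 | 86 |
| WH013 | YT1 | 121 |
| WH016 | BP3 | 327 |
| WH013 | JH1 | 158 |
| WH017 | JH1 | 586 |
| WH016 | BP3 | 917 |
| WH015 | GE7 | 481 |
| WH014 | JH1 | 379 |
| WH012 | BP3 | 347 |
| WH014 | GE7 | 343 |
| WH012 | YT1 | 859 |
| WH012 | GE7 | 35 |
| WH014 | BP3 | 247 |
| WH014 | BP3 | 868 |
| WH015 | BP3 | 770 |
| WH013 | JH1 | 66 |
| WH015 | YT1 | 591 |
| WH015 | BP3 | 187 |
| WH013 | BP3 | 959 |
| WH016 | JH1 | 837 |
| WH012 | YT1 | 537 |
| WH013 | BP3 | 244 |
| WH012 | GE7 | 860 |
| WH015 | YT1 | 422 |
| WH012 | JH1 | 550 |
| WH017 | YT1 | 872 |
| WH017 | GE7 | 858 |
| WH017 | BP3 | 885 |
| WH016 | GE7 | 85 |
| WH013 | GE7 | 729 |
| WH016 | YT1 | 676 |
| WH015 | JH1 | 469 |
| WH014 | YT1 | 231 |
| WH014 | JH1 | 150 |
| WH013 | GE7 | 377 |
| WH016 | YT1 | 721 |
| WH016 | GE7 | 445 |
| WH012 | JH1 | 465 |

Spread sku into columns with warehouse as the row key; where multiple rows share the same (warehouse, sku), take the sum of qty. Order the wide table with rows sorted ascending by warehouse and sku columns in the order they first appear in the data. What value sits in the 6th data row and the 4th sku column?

945

With rows sorted ascending by warehouse, row 6 is warehouse=WH017. sku columns in first-appearance order: GE7, JH1, YT1, BP3; column 4 is BP3.
Long rows with warehouse=WH017, sku=BP3: 60 + 885 = 945.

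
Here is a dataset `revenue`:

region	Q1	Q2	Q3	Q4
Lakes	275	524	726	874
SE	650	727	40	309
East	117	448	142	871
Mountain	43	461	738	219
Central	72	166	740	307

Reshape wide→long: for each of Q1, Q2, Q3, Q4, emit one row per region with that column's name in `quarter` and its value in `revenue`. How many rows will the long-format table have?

20

5 region values × 4 melted columns = 20 rows.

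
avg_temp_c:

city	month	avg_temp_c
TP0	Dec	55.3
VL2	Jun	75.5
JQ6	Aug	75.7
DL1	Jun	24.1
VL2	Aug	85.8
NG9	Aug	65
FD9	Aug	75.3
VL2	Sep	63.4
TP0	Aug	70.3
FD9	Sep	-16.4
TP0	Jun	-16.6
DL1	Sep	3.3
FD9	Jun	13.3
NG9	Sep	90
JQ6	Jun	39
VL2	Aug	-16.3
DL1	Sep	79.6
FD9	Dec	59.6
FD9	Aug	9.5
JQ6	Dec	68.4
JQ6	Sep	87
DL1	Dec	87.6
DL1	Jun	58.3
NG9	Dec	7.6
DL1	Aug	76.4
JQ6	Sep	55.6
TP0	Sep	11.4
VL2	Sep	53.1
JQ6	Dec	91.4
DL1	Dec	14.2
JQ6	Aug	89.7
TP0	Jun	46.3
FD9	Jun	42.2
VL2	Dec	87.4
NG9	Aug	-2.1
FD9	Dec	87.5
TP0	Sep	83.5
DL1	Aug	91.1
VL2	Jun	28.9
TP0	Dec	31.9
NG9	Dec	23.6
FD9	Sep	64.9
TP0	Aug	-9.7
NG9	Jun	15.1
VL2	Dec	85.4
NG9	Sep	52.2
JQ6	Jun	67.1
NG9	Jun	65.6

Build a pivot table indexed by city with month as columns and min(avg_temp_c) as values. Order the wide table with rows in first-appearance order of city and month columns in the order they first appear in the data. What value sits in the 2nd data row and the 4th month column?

53.1

With rows in first-appearance order of city, row 2 is city=VL2. month columns in first-appearance order: Dec, Jun, Aug, Sep; column 4 is Sep.
Long rows with city=VL2, month=Sep: min(63.4, 53.1) = 53.1.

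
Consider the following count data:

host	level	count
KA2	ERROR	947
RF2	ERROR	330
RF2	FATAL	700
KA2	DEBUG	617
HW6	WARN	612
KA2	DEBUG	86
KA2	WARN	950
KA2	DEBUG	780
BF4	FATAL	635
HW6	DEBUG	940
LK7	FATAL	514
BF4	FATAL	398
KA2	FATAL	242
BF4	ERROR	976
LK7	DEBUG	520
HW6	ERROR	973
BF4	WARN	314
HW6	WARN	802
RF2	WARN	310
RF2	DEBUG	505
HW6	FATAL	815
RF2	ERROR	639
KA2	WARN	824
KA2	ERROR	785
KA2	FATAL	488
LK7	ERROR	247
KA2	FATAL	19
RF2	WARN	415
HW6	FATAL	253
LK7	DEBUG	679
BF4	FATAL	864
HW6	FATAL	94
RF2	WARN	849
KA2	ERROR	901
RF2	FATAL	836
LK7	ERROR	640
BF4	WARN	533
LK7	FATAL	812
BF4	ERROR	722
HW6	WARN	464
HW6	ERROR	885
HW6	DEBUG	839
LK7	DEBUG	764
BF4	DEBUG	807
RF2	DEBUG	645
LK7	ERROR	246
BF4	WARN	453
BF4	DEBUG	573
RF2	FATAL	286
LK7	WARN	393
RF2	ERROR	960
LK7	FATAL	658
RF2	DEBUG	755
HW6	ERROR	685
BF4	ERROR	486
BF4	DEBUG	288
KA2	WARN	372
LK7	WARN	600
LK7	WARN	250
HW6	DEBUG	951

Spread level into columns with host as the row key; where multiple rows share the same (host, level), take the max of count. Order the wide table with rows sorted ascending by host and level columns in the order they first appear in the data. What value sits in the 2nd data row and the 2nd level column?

With rows sorted ascending by host, row 2 is host=HW6. level columns in first-appearance order: ERROR, FATAL, DEBUG, WARN; column 2 is FATAL.
Long rows with host=HW6, level=FATAL: max(815, 253, 94) = 815.

815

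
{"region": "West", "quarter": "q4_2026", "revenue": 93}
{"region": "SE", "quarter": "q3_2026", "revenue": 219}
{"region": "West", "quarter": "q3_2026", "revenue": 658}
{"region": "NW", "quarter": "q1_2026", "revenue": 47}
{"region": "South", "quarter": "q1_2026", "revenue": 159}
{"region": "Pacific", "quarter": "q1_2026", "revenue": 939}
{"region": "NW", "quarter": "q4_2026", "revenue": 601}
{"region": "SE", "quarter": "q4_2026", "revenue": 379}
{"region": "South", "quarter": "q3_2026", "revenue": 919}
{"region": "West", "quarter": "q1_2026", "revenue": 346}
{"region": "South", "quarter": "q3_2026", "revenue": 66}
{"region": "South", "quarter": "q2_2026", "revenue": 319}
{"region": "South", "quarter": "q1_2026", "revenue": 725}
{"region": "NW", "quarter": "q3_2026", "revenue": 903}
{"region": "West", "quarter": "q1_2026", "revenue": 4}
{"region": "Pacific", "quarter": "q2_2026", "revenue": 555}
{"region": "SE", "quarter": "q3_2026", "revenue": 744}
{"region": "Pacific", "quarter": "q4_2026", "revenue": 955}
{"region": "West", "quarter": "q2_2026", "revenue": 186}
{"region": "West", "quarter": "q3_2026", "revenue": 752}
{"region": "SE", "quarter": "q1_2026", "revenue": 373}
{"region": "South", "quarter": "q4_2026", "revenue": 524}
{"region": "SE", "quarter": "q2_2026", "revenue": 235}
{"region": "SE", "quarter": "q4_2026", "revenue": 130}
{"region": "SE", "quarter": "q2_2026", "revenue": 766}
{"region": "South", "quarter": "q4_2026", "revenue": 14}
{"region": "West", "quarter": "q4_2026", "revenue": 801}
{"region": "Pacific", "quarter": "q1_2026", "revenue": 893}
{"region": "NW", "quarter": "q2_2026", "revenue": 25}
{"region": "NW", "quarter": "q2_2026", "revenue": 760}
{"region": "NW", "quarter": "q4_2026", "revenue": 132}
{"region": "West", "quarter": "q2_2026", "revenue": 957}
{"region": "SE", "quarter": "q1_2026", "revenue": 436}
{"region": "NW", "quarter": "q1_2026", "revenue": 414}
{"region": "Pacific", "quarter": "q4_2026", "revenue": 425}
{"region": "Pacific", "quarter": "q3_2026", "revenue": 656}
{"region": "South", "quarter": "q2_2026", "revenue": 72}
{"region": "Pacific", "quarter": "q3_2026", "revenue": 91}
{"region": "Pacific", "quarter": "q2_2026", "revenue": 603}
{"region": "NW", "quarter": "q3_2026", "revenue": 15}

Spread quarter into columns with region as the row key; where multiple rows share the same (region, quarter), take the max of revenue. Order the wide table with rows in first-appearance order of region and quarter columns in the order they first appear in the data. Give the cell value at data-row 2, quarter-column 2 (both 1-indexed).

With rows in first-appearance order of region, row 2 is region=SE. quarter columns in first-appearance order: q4_2026, q3_2026, q1_2026, q2_2026; column 2 is q3_2026.
Long rows with region=SE, quarter=q3_2026: max(219, 744) = 744.

744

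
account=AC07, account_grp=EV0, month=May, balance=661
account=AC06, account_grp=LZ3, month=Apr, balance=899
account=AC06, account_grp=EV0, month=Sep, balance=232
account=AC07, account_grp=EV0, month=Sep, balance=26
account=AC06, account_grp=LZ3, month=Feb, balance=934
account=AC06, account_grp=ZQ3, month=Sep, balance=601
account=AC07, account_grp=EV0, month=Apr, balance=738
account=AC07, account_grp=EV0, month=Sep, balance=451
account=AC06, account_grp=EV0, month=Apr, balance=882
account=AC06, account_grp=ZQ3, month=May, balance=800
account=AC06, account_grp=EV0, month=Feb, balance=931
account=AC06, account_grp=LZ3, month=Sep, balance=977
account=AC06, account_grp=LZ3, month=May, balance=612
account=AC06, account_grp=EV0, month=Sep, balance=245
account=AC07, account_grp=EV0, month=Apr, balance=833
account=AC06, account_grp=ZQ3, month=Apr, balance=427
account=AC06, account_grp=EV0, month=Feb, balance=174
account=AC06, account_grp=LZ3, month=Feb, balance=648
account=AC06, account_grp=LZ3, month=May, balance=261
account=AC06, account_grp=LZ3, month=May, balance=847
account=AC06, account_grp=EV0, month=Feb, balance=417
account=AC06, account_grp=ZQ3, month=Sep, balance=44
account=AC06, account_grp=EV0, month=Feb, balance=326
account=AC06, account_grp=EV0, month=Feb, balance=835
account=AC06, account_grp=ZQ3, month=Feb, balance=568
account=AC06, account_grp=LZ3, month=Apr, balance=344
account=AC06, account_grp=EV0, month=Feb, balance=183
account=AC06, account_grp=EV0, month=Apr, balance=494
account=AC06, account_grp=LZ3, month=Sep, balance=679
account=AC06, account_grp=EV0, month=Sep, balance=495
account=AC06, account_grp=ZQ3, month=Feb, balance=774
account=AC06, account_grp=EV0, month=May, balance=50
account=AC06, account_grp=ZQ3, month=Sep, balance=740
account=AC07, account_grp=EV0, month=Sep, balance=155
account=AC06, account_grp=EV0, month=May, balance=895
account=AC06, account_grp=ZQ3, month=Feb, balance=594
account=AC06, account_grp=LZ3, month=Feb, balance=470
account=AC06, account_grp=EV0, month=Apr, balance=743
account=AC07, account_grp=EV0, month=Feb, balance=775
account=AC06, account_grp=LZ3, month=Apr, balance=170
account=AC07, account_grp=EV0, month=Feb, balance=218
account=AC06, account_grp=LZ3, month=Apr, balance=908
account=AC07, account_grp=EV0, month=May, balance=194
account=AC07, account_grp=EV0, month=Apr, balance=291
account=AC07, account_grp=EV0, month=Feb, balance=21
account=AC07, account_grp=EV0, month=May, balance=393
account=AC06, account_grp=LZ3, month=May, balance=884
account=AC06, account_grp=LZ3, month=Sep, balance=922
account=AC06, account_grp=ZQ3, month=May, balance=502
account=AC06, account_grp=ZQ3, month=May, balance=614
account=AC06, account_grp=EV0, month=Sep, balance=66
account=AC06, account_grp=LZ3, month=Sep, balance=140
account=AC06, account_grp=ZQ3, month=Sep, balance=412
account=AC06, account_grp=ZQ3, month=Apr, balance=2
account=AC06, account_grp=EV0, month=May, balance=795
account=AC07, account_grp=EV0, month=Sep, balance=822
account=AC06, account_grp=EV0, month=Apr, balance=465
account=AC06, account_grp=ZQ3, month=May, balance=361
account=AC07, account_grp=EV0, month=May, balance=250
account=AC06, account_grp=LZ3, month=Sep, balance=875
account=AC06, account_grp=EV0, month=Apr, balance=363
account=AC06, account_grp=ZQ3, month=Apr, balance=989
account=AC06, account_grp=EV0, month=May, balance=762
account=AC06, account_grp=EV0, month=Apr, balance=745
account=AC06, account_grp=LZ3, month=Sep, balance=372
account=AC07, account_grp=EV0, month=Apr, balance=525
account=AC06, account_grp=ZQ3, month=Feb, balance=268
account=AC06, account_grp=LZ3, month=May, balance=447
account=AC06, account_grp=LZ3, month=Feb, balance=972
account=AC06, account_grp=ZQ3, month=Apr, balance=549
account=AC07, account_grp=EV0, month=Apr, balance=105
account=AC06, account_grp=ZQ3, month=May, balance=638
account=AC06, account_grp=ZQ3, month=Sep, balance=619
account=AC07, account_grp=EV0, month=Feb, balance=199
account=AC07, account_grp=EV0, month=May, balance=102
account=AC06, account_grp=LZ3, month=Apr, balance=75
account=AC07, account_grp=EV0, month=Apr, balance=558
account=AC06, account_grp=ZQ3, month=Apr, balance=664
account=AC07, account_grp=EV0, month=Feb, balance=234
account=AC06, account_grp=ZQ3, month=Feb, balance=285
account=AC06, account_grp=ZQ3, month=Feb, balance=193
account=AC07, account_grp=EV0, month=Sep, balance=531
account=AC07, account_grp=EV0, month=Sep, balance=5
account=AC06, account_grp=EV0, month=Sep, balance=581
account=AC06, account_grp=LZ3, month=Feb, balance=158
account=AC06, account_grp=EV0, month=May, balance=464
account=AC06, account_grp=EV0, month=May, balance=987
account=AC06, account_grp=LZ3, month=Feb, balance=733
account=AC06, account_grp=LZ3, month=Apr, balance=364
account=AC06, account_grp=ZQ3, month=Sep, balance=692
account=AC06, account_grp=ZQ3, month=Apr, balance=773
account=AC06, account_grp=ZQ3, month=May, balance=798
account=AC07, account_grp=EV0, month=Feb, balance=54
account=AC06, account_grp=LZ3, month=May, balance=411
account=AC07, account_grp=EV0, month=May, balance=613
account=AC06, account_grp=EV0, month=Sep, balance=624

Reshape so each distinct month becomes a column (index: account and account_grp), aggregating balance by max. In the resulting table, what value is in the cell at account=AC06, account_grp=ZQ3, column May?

Rows with account=AC06, account_grp=ZQ3 and month=May: balance values are 800, 502, 614, 361, 638, 798.
max(800, 502, 614, 361, 638, 798) = 800.

800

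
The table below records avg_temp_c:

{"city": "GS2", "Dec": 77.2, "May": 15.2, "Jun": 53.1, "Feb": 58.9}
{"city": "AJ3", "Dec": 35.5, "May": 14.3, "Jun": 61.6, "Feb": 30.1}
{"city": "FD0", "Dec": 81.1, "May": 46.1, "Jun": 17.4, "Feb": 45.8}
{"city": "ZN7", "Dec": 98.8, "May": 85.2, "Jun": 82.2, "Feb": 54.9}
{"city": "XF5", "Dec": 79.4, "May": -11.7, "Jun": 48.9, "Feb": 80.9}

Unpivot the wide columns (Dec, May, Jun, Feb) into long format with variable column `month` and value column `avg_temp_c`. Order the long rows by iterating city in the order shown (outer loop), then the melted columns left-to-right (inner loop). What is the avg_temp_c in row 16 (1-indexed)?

54.9

20 rows total (5 × 4). Row 16: index ⌊(16-1)/4⌋ = 3 into city → ZN7; (16-1) mod 4 = 3 into the melted columns → Feb.
So row 16 is (ZN7, Feb, 54.9); avg_temp_c = 54.9.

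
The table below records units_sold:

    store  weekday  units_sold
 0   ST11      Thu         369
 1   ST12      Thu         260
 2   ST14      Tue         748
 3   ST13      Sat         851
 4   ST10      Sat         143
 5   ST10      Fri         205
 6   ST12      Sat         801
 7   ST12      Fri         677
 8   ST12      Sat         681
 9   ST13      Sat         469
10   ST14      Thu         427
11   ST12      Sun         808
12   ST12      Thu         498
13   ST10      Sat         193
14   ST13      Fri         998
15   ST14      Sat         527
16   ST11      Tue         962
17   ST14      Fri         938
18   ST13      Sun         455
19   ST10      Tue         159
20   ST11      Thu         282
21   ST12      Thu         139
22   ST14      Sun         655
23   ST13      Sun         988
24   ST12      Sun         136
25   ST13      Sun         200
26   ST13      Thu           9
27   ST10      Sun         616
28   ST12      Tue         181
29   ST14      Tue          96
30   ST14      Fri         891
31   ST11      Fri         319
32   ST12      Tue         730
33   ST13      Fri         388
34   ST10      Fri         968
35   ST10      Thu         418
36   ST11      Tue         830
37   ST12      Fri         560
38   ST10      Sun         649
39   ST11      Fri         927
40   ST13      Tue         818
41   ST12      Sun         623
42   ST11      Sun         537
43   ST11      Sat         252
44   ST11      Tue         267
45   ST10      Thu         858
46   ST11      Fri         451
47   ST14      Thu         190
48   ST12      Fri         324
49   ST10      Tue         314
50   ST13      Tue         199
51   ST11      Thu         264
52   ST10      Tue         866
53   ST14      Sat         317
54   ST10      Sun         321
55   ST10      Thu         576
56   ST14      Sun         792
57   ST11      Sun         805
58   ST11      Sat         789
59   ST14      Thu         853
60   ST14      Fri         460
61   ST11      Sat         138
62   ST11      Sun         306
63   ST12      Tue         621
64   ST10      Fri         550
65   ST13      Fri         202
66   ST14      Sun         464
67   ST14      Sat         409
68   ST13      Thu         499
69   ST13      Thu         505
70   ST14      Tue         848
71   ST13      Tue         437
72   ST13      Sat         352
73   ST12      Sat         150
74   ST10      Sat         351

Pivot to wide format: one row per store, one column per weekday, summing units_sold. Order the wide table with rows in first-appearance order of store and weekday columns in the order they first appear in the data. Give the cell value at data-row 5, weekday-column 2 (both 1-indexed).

1339

With rows in first-appearance order of store, row 5 is store=ST10. weekday columns in first-appearance order: Thu, Tue, Sat, Fri, Sun; column 2 is Tue.
Long rows with store=ST10, weekday=Tue: 159 + 314 + 866 = 1339.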